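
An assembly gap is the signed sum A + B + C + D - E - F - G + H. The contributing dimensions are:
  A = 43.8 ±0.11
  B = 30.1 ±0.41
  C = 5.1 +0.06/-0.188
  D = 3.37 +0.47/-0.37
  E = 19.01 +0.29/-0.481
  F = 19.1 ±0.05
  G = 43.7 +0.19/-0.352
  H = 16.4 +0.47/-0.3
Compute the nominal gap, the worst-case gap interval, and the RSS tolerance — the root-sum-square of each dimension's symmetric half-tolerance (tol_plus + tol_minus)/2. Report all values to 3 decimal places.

Stack each dimension's contribution:
  +A: nom +43.800 → Σnom=43.800; wc +0.110/-0.110 → slack +0.110/-0.110; half-tol=0.110, Σhalf²=0.012100
  +B: nom +30.100 → Σnom=73.900; wc +0.410/-0.410 → slack +0.520/-0.520; half-tol=0.410, Σhalf²=0.180200
  +C: nom +5.100 → Σnom=79.000; wc +0.060/-0.188 → slack +0.580/-0.708; half-tol=0.124, Σhalf²=0.195576
  +D: nom +3.370 → Σnom=82.370; wc +0.470/-0.370 → slack +1.050/-1.078; half-tol=0.420, Σhalf²=0.371976
  -E: nom -19.010 → Σnom=63.360; wc +0.481/-0.290 → slack +1.531/-1.368; half-tol=0.385, Σhalf²=0.520586
  -F: nom -19.100 → Σnom=44.260; wc +0.050/-0.050 → slack +1.581/-1.418; half-tol=0.050, Σhalf²=0.523086
  -G: nom -43.700 → Σnom=0.560; wc +0.352/-0.190 → slack +1.933/-1.608; half-tol=0.271, Σhalf²=0.596527
  +H: nom +16.400 → Σnom=16.960; wc +0.470/-0.300 → slack +2.403/-1.908; half-tol=0.385, Σhalf²=0.744752
Nominal = 16.960. Worst-case = [16.960 - 1.908, 16.960 + 2.403] = [15.052, 19.363]. RSS = √0.744752 = 0.863.

nominal=16.960 wc=[15.052,19.363] rss=0.863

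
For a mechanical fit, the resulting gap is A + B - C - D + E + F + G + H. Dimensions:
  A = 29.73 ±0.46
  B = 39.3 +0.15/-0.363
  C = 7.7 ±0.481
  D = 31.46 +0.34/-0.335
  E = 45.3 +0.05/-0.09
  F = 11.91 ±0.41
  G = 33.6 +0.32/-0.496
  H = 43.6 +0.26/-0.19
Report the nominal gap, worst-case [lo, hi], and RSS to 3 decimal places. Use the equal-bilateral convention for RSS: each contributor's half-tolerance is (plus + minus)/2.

nominal=164.280 wc=[161.450,166.746] rss=1.006

Stack each dimension's contribution:
  +A: nom +29.730 → Σnom=29.730; wc +0.460/-0.460 → slack +0.460/-0.460; half-tol=0.460, Σhalf²=0.211600
  +B: nom +39.300 → Σnom=69.030; wc +0.150/-0.363 → slack +0.610/-0.823; half-tol=0.257, Σhalf²=0.277392
  -C: nom -7.700 → Σnom=61.330; wc +0.481/-0.481 → slack +1.091/-1.304; half-tol=0.481, Σhalf²=0.508753
  -D: nom -31.460 → Σnom=29.870; wc +0.335/-0.340 → slack +1.426/-1.644; half-tol=0.338, Σhalf²=0.622660
  +E: nom +45.300 → Σnom=75.170; wc +0.050/-0.090 → slack +1.476/-1.734; half-tol=0.070, Σhalf²=0.627560
  +F: nom +11.910 → Σnom=87.080; wc +0.410/-0.410 → slack +1.886/-2.144; half-tol=0.410, Σhalf²=0.795659
  +G: nom +33.600 → Σnom=120.680; wc +0.320/-0.496 → slack +2.206/-2.640; half-tol=0.408, Σhalf²=0.962124
  +H: nom +43.600 → Σnom=164.280; wc +0.260/-0.190 → slack +2.466/-2.830; half-tol=0.225, Σhalf²=1.012749
Nominal = 164.280. Worst-case = [164.280 - 2.830, 164.280 + 2.466] = [161.450, 166.746]. RSS = √1.012749 = 1.006.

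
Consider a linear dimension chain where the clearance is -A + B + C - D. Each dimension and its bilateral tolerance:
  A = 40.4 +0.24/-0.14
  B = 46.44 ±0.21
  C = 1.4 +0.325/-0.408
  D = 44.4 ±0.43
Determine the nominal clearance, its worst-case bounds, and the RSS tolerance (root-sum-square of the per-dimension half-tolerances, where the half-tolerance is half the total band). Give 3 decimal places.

Stack each dimension's contribution:
  -A: nom -40.400 → Σnom=-40.400; wc +0.140/-0.240 → slack +0.140/-0.240; half-tol=0.190, Σhalf²=0.036100
  +B: nom +46.440 → Σnom=6.040; wc +0.210/-0.210 → slack +0.350/-0.450; half-tol=0.210, Σhalf²=0.080200
  +C: nom +1.400 → Σnom=7.440; wc +0.325/-0.408 → slack +0.675/-0.858; half-tol=0.366, Σhalf²=0.214522
  -D: nom -44.400 → Σnom=-36.960; wc +0.430/-0.430 → slack +1.105/-1.288; half-tol=0.430, Σhalf²=0.399422
Nominal = -36.960. Worst-case = [-36.960 - 1.288, -36.960 + 1.105] = [-38.248, -35.855]. RSS = √0.399422 = 0.632.

nominal=-36.960 wc=[-38.248,-35.855] rss=0.632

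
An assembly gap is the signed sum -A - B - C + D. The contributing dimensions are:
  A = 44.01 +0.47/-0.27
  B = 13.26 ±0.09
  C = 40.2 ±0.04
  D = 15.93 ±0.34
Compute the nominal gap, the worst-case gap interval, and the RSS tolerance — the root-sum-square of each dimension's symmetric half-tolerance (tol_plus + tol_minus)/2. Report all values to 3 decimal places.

Stack each dimension's contribution:
  -A: nom -44.010 → Σnom=-44.010; wc +0.270/-0.470 → slack +0.270/-0.470; half-tol=0.370, Σhalf²=0.136900
  -B: nom -13.260 → Σnom=-57.270; wc +0.090/-0.090 → slack +0.360/-0.560; half-tol=0.090, Σhalf²=0.145000
  -C: nom -40.200 → Σnom=-97.470; wc +0.040/-0.040 → slack +0.400/-0.600; half-tol=0.040, Σhalf²=0.146600
  +D: nom +15.930 → Σnom=-81.540; wc +0.340/-0.340 → slack +0.740/-0.940; half-tol=0.340, Σhalf²=0.262200
Nominal = -81.540. Worst-case = [-81.540 - 0.940, -81.540 + 0.740] = [-82.480, -80.800]. RSS = √0.262200 = 0.512.

nominal=-81.540 wc=[-82.480,-80.800] rss=0.512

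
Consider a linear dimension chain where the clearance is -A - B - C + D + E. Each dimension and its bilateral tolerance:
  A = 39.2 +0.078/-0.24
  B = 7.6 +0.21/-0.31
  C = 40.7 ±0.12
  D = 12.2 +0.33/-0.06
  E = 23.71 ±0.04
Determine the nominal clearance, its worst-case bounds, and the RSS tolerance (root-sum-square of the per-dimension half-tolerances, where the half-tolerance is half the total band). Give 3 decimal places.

nominal=-51.590 wc=[-52.098,-50.550] rss=0.383

Stack each dimension's contribution:
  -A: nom -39.200 → Σnom=-39.200; wc +0.240/-0.078 → slack +0.240/-0.078; half-tol=0.159, Σhalf²=0.025281
  -B: nom -7.600 → Σnom=-46.800; wc +0.310/-0.210 → slack +0.550/-0.288; half-tol=0.260, Σhalf²=0.092881
  -C: nom -40.700 → Σnom=-87.500; wc +0.120/-0.120 → slack +0.670/-0.408; half-tol=0.120, Σhalf²=0.107281
  +D: nom +12.200 → Σnom=-75.300; wc +0.330/-0.060 → slack +1.000/-0.468; half-tol=0.195, Σhalf²=0.145306
  +E: nom +23.710 → Σnom=-51.590; wc +0.040/-0.040 → slack +1.040/-0.508; half-tol=0.040, Σhalf²=0.146906
Nominal = -51.590. Worst-case = [-51.590 - 0.508, -51.590 + 1.040] = [-52.098, -50.550]. RSS = √0.146906 = 0.383.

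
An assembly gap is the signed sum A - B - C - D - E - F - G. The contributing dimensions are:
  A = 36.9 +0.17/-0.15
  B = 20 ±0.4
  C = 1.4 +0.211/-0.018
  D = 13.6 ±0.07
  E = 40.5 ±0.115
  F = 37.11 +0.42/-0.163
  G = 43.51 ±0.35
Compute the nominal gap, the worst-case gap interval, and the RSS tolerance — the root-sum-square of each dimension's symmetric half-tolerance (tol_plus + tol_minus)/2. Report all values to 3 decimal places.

Stack each dimension's contribution:
  +A: nom +36.900 → Σnom=36.900; wc +0.170/-0.150 → slack +0.170/-0.150; half-tol=0.160, Σhalf²=0.025600
  -B: nom -20.000 → Σnom=16.900; wc +0.400/-0.400 → slack +0.570/-0.550; half-tol=0.400, Σhalf²=0.185600
  -C: nom -1.400 → Σnom=15.500; wc +0.018/-0.211 → slack +0.588/-0.761; half-tol=0.114, Σhalf²=0.198710
  -D: nom -13.600 → Σnom=1.900; wc +0.070/-0.070 → slack +0.658/-0.831; half-tol=0.070, Σhalf²=0.203610
  -E: nom -40.500 → Σnom=-38.600; wc +0.115/-0.115 → slack +0.773/-0.946; half-tol=0.115, Σhalf²=0.216835
  -F: nom -37.110 → Σnom=-75.710; wc +0.163/-0.420 → slack +0.936/-1.366; half-tol=0.291, Σhalf²=0.301808
  -G: nom -43.510 → Σnom=-119.220; wc +0.350/-0.350 → slack +1.286/-1.716; half-tol=0.350, Σhalf²=0.424308
Nominal = -119.220. Worst-case = [-119.220 - 1.716, -119.220 + 1.286] = [-120.936, -117.934]. RSS = √0.424308 = 0.651.

nominal=-119.220 wc=[-120.936,-117.934] rss=0.651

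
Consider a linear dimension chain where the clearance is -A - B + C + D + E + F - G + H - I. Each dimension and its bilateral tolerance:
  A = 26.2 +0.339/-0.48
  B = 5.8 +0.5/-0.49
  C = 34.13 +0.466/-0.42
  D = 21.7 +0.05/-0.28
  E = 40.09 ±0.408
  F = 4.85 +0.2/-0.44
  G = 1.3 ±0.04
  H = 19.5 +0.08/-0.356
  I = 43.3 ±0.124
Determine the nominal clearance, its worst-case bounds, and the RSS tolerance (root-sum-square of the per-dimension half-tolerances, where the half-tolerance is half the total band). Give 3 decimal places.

Stack each dimension's contribution:
  -A: nom -26.200 → Σnom=-26.200; wc +0.480/-0.339 → slack +0.480/-0.339; half-tol=0.409, Σhalf²=0.167690
  -B: nom -5.800 → Σnom=-32.000; wc +0.490/-0.500 → slack +0.970/-0.839; half-tol=0.495, Σhalf²=0.412715
  +C: nom +34.130 → Σnom=2.130; wc +0.466/-0.420 → slack +1.436/-1.259; half-tol=0.443, Σhalf²=0.608964
  +D: nom +21.700 → Σnom=23.830; wc +0.050/-0.280 → slack +1.486/-1.539; half-tol=0.165, Σhalf²=0.636189
  +E: nom +40.090 → Σnom=63.920; wc +0.408/-0.408 → slack +1.894/-1.947; half-tol=0.408, Σhalf²=0.802653
  +F: nom +4.850 → Σnom=68.770; wc +0.200/-0.440 → slack +2.094/-2.387; half-tol=0.320, Σhalf²=0.905053
  -G: nom -1.300 → Σnom=67.470; wc +0.040/-0.040 → slack +2.134/-2.427; half-tol=0.040, Σhalf²=0.906653
  +H: nom +19.500 → Σnom=86.970; wc +0.080/-0.356 → slack +2.214/-2.783; half-tol=0.218, Σhalf²=0.954177
  -I: nom -43.300 → Σnom=43.670; wc +0.124/-0.124 → slack +2.338/-2.907; half-tol=0.124, Σhalf²=0.969553
Nominal = 43.670. Worst-case = [43.670 - 2.907, 43.670 + 2.338] = [40.763, 46.008]. RSS = √0.969553 = 0.985.

nominal=43.670 wc=[40.763,46.008] rss=0.985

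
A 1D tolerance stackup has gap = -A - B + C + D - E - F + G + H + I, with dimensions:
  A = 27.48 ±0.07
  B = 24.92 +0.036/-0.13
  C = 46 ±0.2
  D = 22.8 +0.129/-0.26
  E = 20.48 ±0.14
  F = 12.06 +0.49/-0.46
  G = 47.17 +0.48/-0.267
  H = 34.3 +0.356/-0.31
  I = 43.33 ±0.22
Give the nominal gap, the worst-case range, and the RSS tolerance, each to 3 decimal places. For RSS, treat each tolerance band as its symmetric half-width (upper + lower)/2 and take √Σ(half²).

Stack each dimension's contribution:
  -A: nom -27.480 → Σnom=-27.480; wc +0.070/-0.070 → slack +0.070/-0.070; half-tol=0.070, Σhalf²=0.004900
  -B: nom -24.920 → Σnom=-52.400; wc +0.130/-0.036 → slack +0.200/-0.106; half-tol=0.083, Σhalf²=0.011789
  +C: nom +46.000 → Σnom=-6.400; wc +0.200/-0.200 → slack +0.400/-0.306; half-tol=0.200, Σhalf²=0.051789
  +D: nom +22.800 → Σnom=16.400; wc +0.129/-0.260 → slack +0.529/-0.566; half-tol=0.195, Σhalf²=0.089619
  -E: nom -20.480 → Σnom=-4.080; wc +0.140/-0.140 → slack +0.669/-0.706; half-tol=0.140, Σhalf²=0.109219
  -F: nom -12.060 → Σnom=-16.140; wc +0.460/-0.490 → slack +1.129/-1.196; half-tol=0.475, Σhalf²=0.334844
  +G: nom +47.170 → Σnom=31.030; wc +0.480/-0.267 → slack +1.609/-1.463; half-tol=0.373, Σhalf²=0.474347
  +H: nom +34.300 → Σnom=65.330; wc +0.356/-0.310 → slack +1.965/-1.773; half-tol=0.333, Σhalf²=0.585236
  +I: nom +43.330 → Σnom=108.660; wc +0.220/-0.220 → slack +2.185/-1.993; half-tol=0.220, Σhalf²=0.633636
Nominal = 108.660. Worst-case = [108.660 - 1.993, 108.660 + 2.185] = [106.667, 110.845]. RSS = √0.633636 = 0.796.

nominal=108.660 wc=[106.667,110.845] rss=0.796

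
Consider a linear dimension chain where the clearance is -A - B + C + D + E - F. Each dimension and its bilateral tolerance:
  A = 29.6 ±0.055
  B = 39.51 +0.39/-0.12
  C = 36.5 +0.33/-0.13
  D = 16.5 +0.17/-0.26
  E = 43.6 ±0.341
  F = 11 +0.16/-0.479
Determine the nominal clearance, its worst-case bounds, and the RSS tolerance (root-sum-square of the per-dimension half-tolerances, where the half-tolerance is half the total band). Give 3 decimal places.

nominal=16.490 wc=[15.154,17.985] rss=0.621

Stack each dimension's contribution:
  -A: nom -29.600 → Σnom=-29.600; wc +0.055/-0.055 → slack +0.055/-0.055; half-tol=0.055, Σhalf²=0.003025
  -B: nom -39.510 → Σnom=-69.110; wc +0.120/-0.390 → slack +0.175/-0.445; half-tol=0.255, Σhalf²=0.068050
  +C: nom +36.500 → Σnom=-32.610; wc +0.330/-0.130 → slack +0.505/-0.575; half-tol=0.230, Σhalf²=0.120950
  +D: nom +16.500 → Σnom=-16.110; wc +0.170/-0.260 → slack +0.675/-0.835; half-tol=0.215, Σhalf²=0.167175
  +E: nom +43.600 → Σnom=27.490; wc +0.341/-0.341 → slack +1.016/-1.176; half-tol=0.341, Σhalf²=0.283456
  -F: nom -11.000 → Σnom=16.490; wc +0.479/-0.160 → slack +1.495/-1.336; half-tol=0.320, Σhalf²=0.385536
Nominal = 16.490. Worst-case = [16.490 - 1.336, 16.490 + 1.495] = [15.154, 17.985]. RSS = √0.385536 = 0.621.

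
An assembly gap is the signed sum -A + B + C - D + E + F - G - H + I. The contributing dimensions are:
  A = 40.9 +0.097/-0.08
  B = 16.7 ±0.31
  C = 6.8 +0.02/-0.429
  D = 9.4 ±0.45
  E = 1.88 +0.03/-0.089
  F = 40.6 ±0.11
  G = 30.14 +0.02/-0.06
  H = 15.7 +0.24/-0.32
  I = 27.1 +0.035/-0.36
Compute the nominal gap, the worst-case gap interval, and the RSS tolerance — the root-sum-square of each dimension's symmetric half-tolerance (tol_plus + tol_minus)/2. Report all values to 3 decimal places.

Stack each dimension's contribution:
  -A: nom -40.900 → Σnom=-40.900; wc +0.080/-0.097 → slack +0.080/-0.097; half-tol=0.088, Σhalf²=0.007832
  +B: nom +16.700 → Σnom=-24.200; wc +0.310/-0.310 → slack +0.390/-0.407; half-tol=0.310, Σhalf²=0.103932
  +C: nom +6.800 → Σnom=-17.400; wc +0.020/-0.429 → slack +0.410/-0.836; half-tol=0.225, Σhalf²=0.154333
  -D: nom -9.400 → Σnom=-26.800; wc +0.450/-0.450 → slack +0.860/-1.286; half-tol=0.450, Σhalf²=0.356832
  +E: nom +1.880 → Σnom=-24.920; wc +0.030/-0.089 → slack +0.890/-1.375; half-tol=0.059, Σhalf²=0.360373
  +F: nom +40.600 → Σnom=15.680; wc +0.110/-0.110 → slack +1.000/-1.485; half-tol=0.110, Σhalf²=0.372473
  -G: nom -30.140 → Σnom=-14.460; wc +0.060/-0.020 → slack +1.060/-1.505; half-tol=0.040, Σhalf²=0.374073
  -H: nom -15.700 → Σnom=-30.160; wc +0.320/-0.240 → slack +1.380/-1.745; half-tol=0.280, Σhalf²=0.452473
  +I: nom +27.100 → Σnom=-3.060; wc +0.035/-0.360 → slack +1.415/-2.105; half-tol=0.198, Σhalf²=0.491479
Nominal = -3.060. Worst-case = [-3.060 - 2.105, -3.060 + 1.415] = [-5.165, -1.645]. RSS = √0.491479 = 0.701.

nominal=-3.060 wc=[-5.165,-1.645] rss=0.701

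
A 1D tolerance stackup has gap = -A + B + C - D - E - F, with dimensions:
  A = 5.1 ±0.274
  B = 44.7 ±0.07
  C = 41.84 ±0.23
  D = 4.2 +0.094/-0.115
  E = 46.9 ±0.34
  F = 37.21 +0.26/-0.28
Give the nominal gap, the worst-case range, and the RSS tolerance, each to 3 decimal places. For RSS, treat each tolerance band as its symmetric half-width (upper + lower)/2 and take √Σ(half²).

Stack each dimension's contribution:
  -A: nom -5.100 → Σnom=-5.100; wc +0.274/-0.274 → slack +0.274/-0.274; half-tol=0.274, Σhalf²=0.075076
  +B: nom +44.700 → Σnom=39.600; wc +0.070/-0.070 → slack +0.344/-0.344; half-tol=0.070, Σhalf²=0.079976
  +C: nom +41.840 → Σnom=81.440; wc +0.230/-0.230 → slack +0.574/-0.574; half-tol=0.230, Σhalf²=0.132876
  -D: nom -4.200 → Σnom=77.240; wc +0.115/-0.094 → slack +0.689/-0.668; half-tol=0.105, Σhalf²=0.143796
  -E: nom -46.900 → Σnom=30.340; wc +0.340/-0.340 → slack +1.029/-1.008; half-tol=0.340, Σhalf²=0.259396
  -F: nom -37.210 → Σnom=-6.870; wc +0.280/-0.260 → slack +1.309/-1.268; half-tol=0.270, Σhalf²=0.332296
Nominal = -6.870. Worst-case = [-6.870 - 1.268, -6.870 + 1.309] = [-8.138, -5.561]. RSS = √0.332296 = 0.576.

nominal=-6.870 wc=[-8.138,-5.561] rss=0.576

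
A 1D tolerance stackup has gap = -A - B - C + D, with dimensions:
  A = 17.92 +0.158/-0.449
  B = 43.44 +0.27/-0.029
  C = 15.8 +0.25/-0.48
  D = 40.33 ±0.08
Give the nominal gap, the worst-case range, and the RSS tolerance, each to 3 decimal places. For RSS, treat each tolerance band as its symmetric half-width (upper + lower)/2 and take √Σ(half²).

Stack each dimension's contribution:
  -A: nom -17.920 → Σnom=-17.920; wc +0.449/-0.158 → slack +0.449/-0.158; half-tol=0.303, Σhalf²=0.092112
  -B: nom -43.440 → Σnom=-61.360; wc +0.029/-0.270 → slack +0.478/-0.428; half-tol=0.150, Σhalf²=0.114462
  -C: nom -15.800 → Σnom=-77.160; wc +0.480/-0.250 → slack +0.958/-0.678; half-tol=0.365, Σhalf²=0.247687
  +D: nom +40.330 → Σnom=-36.830; wc +0.080/-0.080 → slack +1.038/-0.758; half-tol=0.080, Σhalf²=0.254087
Nominal = -36.830. Worst-case = [-36.830 - 0.758, -36.830 + 1.038] = [-37.588, -35.792]. RSS = √0.254087 = 0.504.

nominal=-36.830 wc=[-37.588,-35.792] rss=0.504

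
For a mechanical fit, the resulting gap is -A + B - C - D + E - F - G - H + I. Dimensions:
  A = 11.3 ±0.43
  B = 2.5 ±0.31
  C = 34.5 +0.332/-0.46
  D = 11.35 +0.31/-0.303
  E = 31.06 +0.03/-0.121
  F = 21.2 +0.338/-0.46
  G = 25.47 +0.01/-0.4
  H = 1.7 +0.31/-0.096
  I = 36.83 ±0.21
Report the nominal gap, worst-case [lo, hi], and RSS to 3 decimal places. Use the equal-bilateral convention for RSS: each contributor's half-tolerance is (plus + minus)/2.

Stack each dimension's contribution:
  -A: nom -11.300 → Σnom=-11.300; wc +0.430/-0.430 → slack +0.430/-0.430; half-tol=0.430, Σhalf²=0.184900
  +B: nom +2.500 → Σnom=-8.800; wc +0.310/-0.310 → slack +0.740/-0.740; half-tol=0.310, Σhalf²=0.281000
  -C: nom -34.500 → Σnom=-43.300; wc +0.460/-0.332 → slack +1.200/-1.072; half-tol=0.396, Σhalf²=0.437816
  -D: nom -11.350 → Σnom=-54.650; wc +0.303/-0.310 → slack +1.503/-1.382; half-tol=0.306, Σhalf²=0.531758
  +E: nom +31.060 → Σnom=-23.590; wc +0.030/-0.121 → slack +1.533/-1.503; half-tol=0.075, Σhalf²=0.537458
  -F: nom -21.200 → Σnom=-44.790; wc +0.460/-0.338 → slack +1.993/-1.841; half-tol=0.399, Σhalf²=0.696659
  -G: nom -25.470 → Σnom=-70.260; wc +0.400/-0.010 → slack +2.393/-1.851; half-tol=0.205, Σhalf²=0.738684
  -H: nom -1.700 → Σnom=-71.960; wc +0.096/-0.310 → slack +2.489/-2.161; half-tol=0.203, Σhalf²=0.779894
  +I: nom +36.830 → Σnom=-35.130; wc +0.210/-0.210 → slack +2.699/-2.371; half-tol=0.210, Σhalf²=0.823994
Nominal = -35.130. Worst-case = [-35.130 - 2.371, -35.130 + 2.699] = [-37.501, -32.431]. RSS = √0.823994 = 0.908.

nominal=-35.130 wc=[-37.501,-32.431] rss=0.908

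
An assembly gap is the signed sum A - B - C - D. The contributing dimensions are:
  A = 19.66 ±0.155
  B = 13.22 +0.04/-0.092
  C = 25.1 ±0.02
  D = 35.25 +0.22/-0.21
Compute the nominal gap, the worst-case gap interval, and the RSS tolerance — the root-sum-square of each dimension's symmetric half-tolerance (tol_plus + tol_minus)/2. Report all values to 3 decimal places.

nominal=-53.910 wc=[-54.345,-53.433] rss=0.274

Stack each dimension's contribution:
  +A: nom +19.660 → Σnom=19.660; wc +0.155/-0.155 → slack +0.155/-0.155; half-tol=0.155, Σhalf²=0.024025
  -B: nom -13.220 → Σnom=6.440; wc +0.092/-0.040 → slack +0.247/-0.195; half-tol=0.066, Σhalf²=0.028381
  -C: nom -25.100 → Σnom=-18.660; wc +0.020/-0.020 → slack +0.267/-0.215; half-tol=0.020, Σhalf²=0.028781
  -D: nom -35.250 → Σnom=-53.910; wc +0.210/-0.220 → slack +0.477/-0.435; half-tol=0.215, Σhalf²=0.075006
Nominal = -53.910. Worst-case = [-53.910 - 0.435, -53.910 + 0.477] = [-54.345, -53.433]. RSS = √0.075006 = 0.274.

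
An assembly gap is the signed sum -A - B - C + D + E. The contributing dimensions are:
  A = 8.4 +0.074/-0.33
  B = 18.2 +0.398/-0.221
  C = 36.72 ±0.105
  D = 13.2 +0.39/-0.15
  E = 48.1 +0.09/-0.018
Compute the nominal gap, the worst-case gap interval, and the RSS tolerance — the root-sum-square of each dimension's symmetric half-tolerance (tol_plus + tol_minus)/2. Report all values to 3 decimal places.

nominal=-2.020 wc=[-2.765,-0.884] rss=0.473

Stack each dimension's contribution:
  -A: nom -8.400 → Σnom=-8.400; wc +0.330/-0.074 → slack +0.330/-0.074; half-tol=0.202, Σhalf²=0.040804
  -B: nom -18.200 → Σnom=-26.600; wc +0.221/-0.398 → slack +0.551/-0.472; half-tol=0.309, Σhalf²=0.136594
  -C: nom -36.720 → Σnom=-63.320; wc +0.105/-0.105 → slack +0.656/-0.577; half-tol=0.105, Σhalf²=0.147619
  +D: nom +13.200 → Σnom=-50.120; wc +0.390/-0.150 → slack +1.046/-0.727; half-tol=0.270, Σhalf²=0.220519
  +E: nom +48.100 → Σnom=-2.020; wc +0.090/-0.018 → slack +1.136/-0.745; half-tol=0.054, Σhalf²=0.223435
Nominal = -2.020. Worst-case = [-2.020 - 0.745, -2.020 + 1.136] = [-2.765, -0.884]. RSS = √0.223435 = 0.473.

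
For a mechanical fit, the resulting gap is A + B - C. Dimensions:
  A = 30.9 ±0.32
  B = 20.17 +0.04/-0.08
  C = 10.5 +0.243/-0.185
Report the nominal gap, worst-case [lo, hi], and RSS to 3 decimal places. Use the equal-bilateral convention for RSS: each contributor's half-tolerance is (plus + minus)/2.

nominal=40.570 wc=[39.927,41.115] rss=0.390

Stack each dimension's contribution:
  +A: nom +30.900 → Σnom=30.900; wc +0.320/-0.320 → slack +0.320/-0.320; half-tol=0.320, Σhalf²=0.102400
  +B: nom +20.170 → Σnom=51.070; wc +0.040/-0.080 → slack +0.360/-0.400; half-tol=0.060, Σhalf²=0.106000
  -C: nom -10.500 → Σnom=40.570; wc +0.185/-0.243 → slack +0.545/-0.643; half-tol=0.214, Σhalf²=0.151796
Nominal = 40.570. Worst-case = [40.570 - 0.643, 40.570 + 0.545] = [39.927, 41.115]. RSS = √0.151796 = 0.390.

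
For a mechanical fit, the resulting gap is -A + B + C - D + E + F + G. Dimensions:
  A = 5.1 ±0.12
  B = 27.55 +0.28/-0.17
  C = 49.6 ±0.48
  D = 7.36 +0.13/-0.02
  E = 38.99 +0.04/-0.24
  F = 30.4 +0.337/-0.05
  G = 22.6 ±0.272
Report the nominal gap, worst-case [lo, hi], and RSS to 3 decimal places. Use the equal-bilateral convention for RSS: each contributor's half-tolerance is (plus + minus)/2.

Stack each dimension's contribution:
  -A: nom -5.100 → Σnom=-5.100; wc +0.120/-0.120 → slack +0.120/-0.120; half-tol=0.120, Σhalf²=0.014400
  +B: nom +27.550 → Σnom=22.450; wc +0.280/-0.170 → slack +0.400/-0.290; half-tol=0.225, Σhalf²=0.065025
  +C: nom +49.600 → Σnom=72.050; wc +0.480/-0.480 → slack +0.880/-0.770; half-tol=0.480, Σhalf²=0.295425
  -D: nom -7.360 → Σnom=64.690; wc +0.020/-0.130 → slack +0.900/-0.900; half-tol=0.075, Σhalf²=0.301050
  +E: nom +38.990 → Σnom=103.680; wc +0.040/-0.240 → slack +0.940/-1.140; half-tol=0.140, Σhalf²=0.320650
  +F: nom +30.400 → Σnom=134.080; wc +0.337/-0.050 → slack +1.277/-1.190; half-tol=0.194, Σhalf²=0.358092
  +G: nom +22.600 → Σnom=156.680; wc +0.272/-0.272 → slack +1.549/-1.462; half-tol=0.272, Σhalf²=0.432076
Nominal = 156.680. Worst-case = [156.680 - 1.462, 156.680 + 1.549] = [155.218, 158.229]. RSS = √0.432076 = 0.657.

nominal=156.680 wc=[155.218,158.229] rss=0.657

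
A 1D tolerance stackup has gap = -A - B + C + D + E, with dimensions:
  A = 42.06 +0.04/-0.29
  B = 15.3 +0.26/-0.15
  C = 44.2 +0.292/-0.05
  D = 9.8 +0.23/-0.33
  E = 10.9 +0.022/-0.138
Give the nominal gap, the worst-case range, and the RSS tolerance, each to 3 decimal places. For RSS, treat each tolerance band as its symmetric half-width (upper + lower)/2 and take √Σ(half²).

Stack each dimension's contribution:
  -A: nom -42.060 → Σnom=-42.060; wc +0.290/-0.040 → slack +0.290/-0.040; half-tol=0.165, Σhalf²=0.027225
  -B: nom -15.300 → Σnom=-57.360; wc +0.150/-0.260 → slack +0.440/-0.300; half-tol=0.205, Σhalf²=0.069250
  +C: nom +44.200 → Σnom=-13.160; wc +0.292/-0.050 → slack +0.732/-0.350; half-tol=0.171, Σhalf²=0.098491
  +D: nom +9.800 → Σnom=-3.360; wc +0.230/-0.330 → slack +0.962/-0.680; half-tol=0.280, Σhalf²=0.176891
  +E: nom +10.900 → Σnom=7.540; wc +0.022/-0.138 → slack +0.984/-0.818; half-tol=0.080, Σhalf²=0.183291
Nominal = 7.540. Worst-case = [7.540 - 0.818, 7.540 + 0.984] = [6.722, 8.524]. RSS = √0.183291 = 0.428.

nominal=7.540 wc=[6.722,8.524] rss=0.428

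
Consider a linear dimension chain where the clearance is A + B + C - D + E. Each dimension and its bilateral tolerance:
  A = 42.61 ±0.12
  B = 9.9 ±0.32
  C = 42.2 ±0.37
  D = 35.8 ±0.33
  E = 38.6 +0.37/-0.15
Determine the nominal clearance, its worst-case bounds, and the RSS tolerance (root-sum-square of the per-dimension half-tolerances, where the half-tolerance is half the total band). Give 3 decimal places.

nominal=97.510 wc=[96.220,99.020] rss=0.656

Stack each dimension's contribution:
  +A: nom +42.610 → Σnom=42.610; wc +0.120/-0.120 → slack +0.120/-0.120; half-tol=0.120, Σhalf²=0.014400
  +B: nom +9.900 → Σnom=52.510; wc +0.320/-0.320 → slack +0.440/-0.440; half-tol=0.320, Σhalf²=0.116800
  +C: nom +42.200 → Σnom=94.710; wc +0.370/-0.370 → slack +0.810/-0.810; half-tol=0.370, Σhalf²=0.253700
  -D: nom -35.800 → Σnom=58.910; wc +0.330/-0.330 → slack +1.140/-1.140; half-tol=0.330, Σhalf²=0.362600
  +E: nom +38.600 → Σnom=97.510; wc +0.370/-0.150 → slack +1.510/-1.290; half-tol=0.260, Σhalf²=0.430200
Nominal = 97.510. Worst-case = [97.510 - 1.290, 97.510 + 1.510] = [96.220, 99.020]. RSS = √0.430200 = 0.656.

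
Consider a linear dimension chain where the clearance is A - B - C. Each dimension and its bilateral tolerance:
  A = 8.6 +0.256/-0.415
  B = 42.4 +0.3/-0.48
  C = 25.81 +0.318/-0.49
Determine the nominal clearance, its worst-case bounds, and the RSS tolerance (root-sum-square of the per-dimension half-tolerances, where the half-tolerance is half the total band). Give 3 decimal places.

Stack each dimension's contribution:
  +A: nom +8.600 → Σnom=8.600; wc +0.256/-0.415 → slack +0.256/-0.415; half-tol=0.336, Σhalf²=0.112560
  -B: nom -42.400 → Σnom=-33.800; wc +0.480/-0.300 → slack +0.736/-0.715; half-tol=0.390, Σhalf²=0.264660
  -C: nom -25.810 → Σnom=-59.610; wc +0.490/-0.318 → slack +1.226/-1.033; half-tol=0.404, Σhalf²=0.427876
Nominal = -59.610. Worst-case = [-59.610 - 1.033, -59.610 + 1.226] = [-60.643, -58.384]. RSS = √0.427876 = 0.654.

nominal=-59.610 wc=[-60.643,-58.384] rss=0.654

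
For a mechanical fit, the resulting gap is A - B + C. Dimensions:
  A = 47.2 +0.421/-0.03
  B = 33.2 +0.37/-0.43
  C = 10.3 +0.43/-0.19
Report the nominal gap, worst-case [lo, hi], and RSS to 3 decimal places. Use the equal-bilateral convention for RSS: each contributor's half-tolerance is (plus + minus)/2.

Stack each dimension's contribution:
  +A: nom +47.200 → Σnom=47.200; wc +0.421/-0.030 → slack +0.421/-0.030; half-tol=0.225, Σhalf²=0.050850
  -B: nom -33.200 → Σnom=14.000; wc +0.430/-0.370 → slack +0.851/-0.400; half-tol=0.400, Σhalf²=0.210850
  +C: nom +10.300 → Σnom=24.300; wc +0.430/-0.190 → slack +1.281/-0.590; half-tol=0.310, Σhalf²=0.306950
Nominal = 24.300. Worst-case = [24.300 - 0.590, 24.300 + 1.281] = [23.710, 25.581]. RSS = √0.306950 = 0.554.

nominal=24.300 wc=[23.710,25.581] rss=0.554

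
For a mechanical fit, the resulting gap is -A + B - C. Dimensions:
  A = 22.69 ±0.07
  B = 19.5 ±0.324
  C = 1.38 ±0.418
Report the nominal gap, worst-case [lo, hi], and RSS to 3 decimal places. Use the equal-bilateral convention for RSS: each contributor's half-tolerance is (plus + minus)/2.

Stack each dimension's contribution:
  -A: nom -22.690 → Σnom=-22.690; wc +0.070/-0.070 → slack +0.070/-0.070; half-tol=0.070, Σhalf²=0.004900
  +B: nom +19.500 → Σnom=-3.190; wc +0.324/-0.324 → slack +0.394/-0.394; half-tol=0.324, Σhalf²=0.109876
  -C: nom -1.380 → Σnom=-4.570; wc +0.418/-0.418 → slack +0.812/-0.812; half-tol=0.418, Σhalf²=0.284600
Nominal = -4.570. Worst-case = [-4.570 - 0.812, -4.570 + 0.812] = [-5.382, -3.758]. RSS = √0.284600 = 0.533.

nominal=-4.570 wc=[-5.382,-3.758] rss=0.533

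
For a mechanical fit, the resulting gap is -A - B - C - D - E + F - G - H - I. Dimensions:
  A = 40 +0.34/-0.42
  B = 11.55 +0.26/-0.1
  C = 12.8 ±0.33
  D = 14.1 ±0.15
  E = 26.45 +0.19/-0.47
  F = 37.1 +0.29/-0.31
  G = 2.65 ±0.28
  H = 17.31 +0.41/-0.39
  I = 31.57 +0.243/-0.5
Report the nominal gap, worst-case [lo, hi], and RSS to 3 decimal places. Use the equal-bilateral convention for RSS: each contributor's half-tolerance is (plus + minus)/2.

Stack each dimension's contribution:
  -A: nom -40.000 → Σnom=-40.000; wc +0.420/-0.340 → slack +0.420/-0.340; half-tol=0.380, Σhalf²=0.144400
  -B: nom -11.550 → Σnom=-51.550; wc +0.100/-0.260 → slack +0.520/-0.600; half-tol=0.180, Σhalf²=0.176800
  -C: nom -12.800 → Σnom=-64.350; wc +0.330/-0.330 → slack +0.850/-0.930; half-tol=0.330, Σhalf²=0.285700
  -D: nom -14.100 → Σnom=-78.450; wc +0.150/-0.150 → slack +1.000/-1.080; half-tol=0.150, Σhalf²=0.308200
  -E: nom -26.450 → Σnom=-104.900; wc +0.470/-0.190 → slack +1.470/-1.270; half-tol=0.330, Σhalf²=0.417100
  +F: nom +37.100 → Σnom=-67.800; wc +0.290/-0.310 → slack +1.760/-1.580; half-tol=0.300, Σhalf²=0.507100
  -G: nom -2.650 → Σnom=-70.450; wc +0.280/-0.280 → slack +2.040/-1.860; half-tol=0.280, Σhalf²=0.585500
  -H: nom -17.310 → Σnom=-87.760; wc +0.390/-0.410 → slack +2.430/-2.270; half-tol=0.400, Σhalf²=0.745500
  -I: nom -31.570 → Σnom=-119.330; wc +0.500/-0.243 → slack +2.930/-2.513; half-tol=0.371, Σhalf²=0.883512
Nominal = -119.330. Worst-case = [-119.330 - 2.513, -119.330 + 2.930] = [-121.843, -116.400]. RSS = √0.883512 = 0.940.

nominal=-119.330 wc=[-121.843,-116.400] rss=0.940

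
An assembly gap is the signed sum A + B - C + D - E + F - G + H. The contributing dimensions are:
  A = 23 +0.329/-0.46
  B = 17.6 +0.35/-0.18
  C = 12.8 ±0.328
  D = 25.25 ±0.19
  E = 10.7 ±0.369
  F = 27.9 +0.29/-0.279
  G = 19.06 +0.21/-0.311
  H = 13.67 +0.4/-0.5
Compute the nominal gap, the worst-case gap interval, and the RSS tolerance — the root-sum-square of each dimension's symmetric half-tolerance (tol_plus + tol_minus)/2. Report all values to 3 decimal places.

nominal=64.860 wc=[62.344,67.427] rss=0.926

Stack each dimension's contribution:
  +A: nom +23.000 → Σnom=23.000; wc +0.329/-0.460 → slack +0.329/-0.460; half-tol=0.395, Σhalf²=0.155630
  +B: nom +17.600 → Σnom=40.600; wc +0.350/-0.180 → slack +0.679/-0.640; half-tol=0.265, Σhalf²=0.225855
  -C: nom -12.800 → Σnom=27.800; wc +0.328/-0.328 → slack +1.007/-0.968; half-tol=0.328, Σhalf²=0.333439
  +D: nom +25.250 → Σnom=53.050; wc +0.190/-0.190 → slack +1.197/-1.158; half-tol=0.190, Σhalf²=0.369539
  -E: nom -10.700 → Σnom=42.350; wc +0.369/-0.369 → slack +1.566/-1.527; half-tol=0.369, Σhalf²=0.505700
  +F: nom +27.900 → Σnom=70.250; wc +0.290/-0.279 → slack +1.856/-1.806; half-tol=0.284, Σhalf²=0.586641
  -G: nom -19.060 → Σnom=51.190; wc +0.311/-0.210 → slack +2.167/-2.016; half-tol=0.261, Σhalf²=0.654501
  +H: nom +13.670 → Σnom=64.860; wc +0.400/-0.500 → slack +2.567/-2.516; half-tol=0.450, Σhalf²=0.857001
Nominal = 64.860. Worst-case = [64.860 - 2.516, 64.860 + 2.567] = [62.344, 67.427]. RSS = √0.857001 = 0.926.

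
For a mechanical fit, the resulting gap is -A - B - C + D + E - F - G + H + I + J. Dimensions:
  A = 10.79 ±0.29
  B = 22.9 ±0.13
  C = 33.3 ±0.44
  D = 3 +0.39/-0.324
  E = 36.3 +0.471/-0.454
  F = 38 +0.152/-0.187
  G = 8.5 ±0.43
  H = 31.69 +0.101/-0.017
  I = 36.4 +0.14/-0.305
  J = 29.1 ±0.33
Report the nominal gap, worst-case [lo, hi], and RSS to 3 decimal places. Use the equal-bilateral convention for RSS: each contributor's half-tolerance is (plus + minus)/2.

Stack each dimension's contribution:
  -A: nom -10.790 → Σnom=-10.790; wc +0.290/-0.290 → slack +0.290/-0.290; half-tol=0.290, Σhalf²=0.084100
  -B: nom -22.900 → Σnom=-33.690; wc +0.130/-0.130 → slack +0.420/-0.420; half-tol=0.130, Σhalf²=0.101000
  -C: nom -33.300 → Σnom=-66.990; wc +0.440/-0.440 → slack +0.860/-0.860; half-tol=0.440, Σhalf²=0.294600
  +D: nom +3.000 → Σnom=-63.990; wc +0.390/-0.324 → slack +1.250/-1.184; half-tol=0.357, Σhalf²=0.422049
  +E: nom +36.300 → Σnom=-27.690; wc +0.471/-0.454 → slack +1.721/-1.638; half-tol=0.463, Σhalf²=0.635955
  -F: nom -38.000 → Σnom=-65.690; wc +0.187/-0.152 → slack +1.908/-1.790; half-tol=0.169, Σhalf²=0.664685
  -G: nom -8.500 → Σnom=-74.190; wc +0.430/-0.430 → slack +2.338/-2.220; half-tol=0.430, Σhalf²=0.849585
  +H: nom +31.690 → Σnom=-42.500; wc +0.101/-0.017 → slack +2.439/-2.237; half-tol=0.059, Σhalf²=0.853066
  +I: nom +36.400 → Σnom=-6.100; wc +0.140/-0.305 → slack +2.579/-2.542; half-tol=0.223, Σhalf²=0.902573
  +J: nom +29.100 → Σnom=23.000; wc +0.330/-0.330 → slack +2.909/-2.872; half-tol=0.330, Σhalf²=1.011473
Nominal = 23.000. Worst-case = [23.000 - 2.872, 23.000 + 2.909] = [20.128, 25.909]. RSS = √1.011473 = 1.006.

nominal=23.000 wc=[20.128,25.909] rss=1.006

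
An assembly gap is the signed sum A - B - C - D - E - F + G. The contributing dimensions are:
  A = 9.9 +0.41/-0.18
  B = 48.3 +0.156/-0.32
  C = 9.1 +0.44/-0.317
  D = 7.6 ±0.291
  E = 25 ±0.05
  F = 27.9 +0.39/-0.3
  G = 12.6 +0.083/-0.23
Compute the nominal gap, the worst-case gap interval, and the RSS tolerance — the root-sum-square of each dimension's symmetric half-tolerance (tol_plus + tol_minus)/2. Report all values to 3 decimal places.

nominal=-95.400 wc=[-97.137,-93.629] rss=0.719

Stack each dimension's contribution:
  +A: nom +9.900 → Σnom=9.900; wc +0.410/-0.180 → slack +0.410/-0.180; half-tol=0.295, Σhalf²=0.087025
  -B: nom -48.300 → Σnom=-38.400; wc +0.320/-0.156 → slack +0.730/-0.336; half-tol=0.238, Σhalf²=0.143669
  -C: nom -9.100 → Σnom=-47.500; wc +0.317/-0.440 → slack +1.047/-0.776; half-tol=0.379, Σhalf²=0.286931
  -D: nom -7.600 → Σnom=-55.100; wc +0.291/-0.291 → slack +1.338/-1.067; half-tol=0.291, Σhalf²=0.371612
  -E: nom -25.000 → Σnom=-80.100; wc +0.050/-0.050 → slack +1.388/-1.117; half-tol=0.050, Σhalf²=0.374112
  -F: nom -27.900 → Σnom=-108.000; wc +0.300/-0.390 → slack +1.688/-1.507; half-tol=0.345, Σhalf²=0.493137
  +G: nom +12.600 → Σnom=-95.400; wc +0.083/-0.230 → slack +1.771/-1.737; half-tol=0.157, Σhalf²=0.517629
Nominal = -95.400. Worst-case = [-95.400 - 1.737, -95.400 + 1.771] = [-97.137, -93.629]. RSS = √0.517629 = 0.719.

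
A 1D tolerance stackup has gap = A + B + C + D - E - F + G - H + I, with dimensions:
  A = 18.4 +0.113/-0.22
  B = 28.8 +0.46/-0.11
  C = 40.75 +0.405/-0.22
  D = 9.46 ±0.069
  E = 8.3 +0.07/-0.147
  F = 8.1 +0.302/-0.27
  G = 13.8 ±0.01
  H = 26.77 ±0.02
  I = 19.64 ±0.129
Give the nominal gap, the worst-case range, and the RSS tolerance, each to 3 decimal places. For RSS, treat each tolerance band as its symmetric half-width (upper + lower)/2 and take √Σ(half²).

Stack each dimension's contribution:
  +A: nom +18.400 → Σnom=18.400; wc +0.113/-0.220 → slack +0.113/-0.220; half-tol=0.167, Σhalf²=0.027722
  +B: nom +28.800 → Σnom=47.200; wc +0.460/-0.110 → slack +0.573/-0.330; half-tol=0.285, Σhalf²=0.108947
  +C: nom +40.750 → Σnom=87.950; wc +0.405/-0.220 → slack +0.978/-0.550; half-tol=0.312, Σhalf²=0.206604
  +D: nom +9.460 → Σnom=97.410; wc +0.069/-0.069 → slack +1.047/-0.619; half-tol=0.069, Σhalf²=0.211365
  -E: nom -8.300 → Σnom=89.110; wc +0.147/-0.070 → slack +1.194/-0.689; half-tol=0.108, Σhalf²=0.223137
  -F: nom -8.100 → Σnom=81.010; wc +0.270/-0.302 → slack +1.464/-0.991; half-tol=0.286, Σhalf²=0.304933
  +G: nom +13.800 → Σnom=94.810; wc +0.010/-0.010 → slack +1.474/-1.001; half-tol=0.010, Σhalf²=0.305033
  -H: nom -26.770 → Σnom=68.040; wc +0.020/-0.020 → slack +1.494/-1.021; half-tol=0.020, Σhalf²=0.305433
  +I: nom +19.640 → Σnom=87.680; wc +0.129/-0.129 → slack +1.623/-1.150; half-tol=0.129, Σhalf²=0.322074
Nominal = 87.680. Worst-case = [87.680 - 1.150, 87.680 + 1.623] = [86.530, 89.303]. RSS = √0.322074 = 0.568.

nominal=87.680 wc=[86.530,89.303] rss=0.568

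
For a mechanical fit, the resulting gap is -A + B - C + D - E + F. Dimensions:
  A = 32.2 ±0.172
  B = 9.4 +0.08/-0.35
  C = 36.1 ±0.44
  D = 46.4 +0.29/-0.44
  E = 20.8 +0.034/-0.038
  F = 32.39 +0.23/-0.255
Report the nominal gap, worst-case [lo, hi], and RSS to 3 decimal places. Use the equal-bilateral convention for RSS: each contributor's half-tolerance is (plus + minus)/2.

Stack each dimension's contribution:
  -A: nom -32.200 → Σnom=-32.200; wc +0.172/-0.172 → slack +0.172/-0.172; half-tol=0.172, Σhalf²=0.029584
  +B: nom +9.400 → Σnom=-22.800; wc +0.080/-0.350 → slack +0.252/-0.522; half-tol=0.215, Σhalf²=0.075809
  -C: nom -36.100 → Σnom=-58.900; wc +0.440/-0.440 → slack +0.692/-0.962; half-tol=0.440, Σhalf²=0.269409
  +D: nom +46.400 → Σnom=-12.500; wc +0.290/-0.440 → slack +0.982/-1.402; half-tol=0.365, Σhalf²=0.402634
  -E: nom -20.800 → Σnom=-33.300; wc +0.038/-0.034 → slack +1.020/-1.436; half-tol=0.036, Σhalf²=0.403930
  +F: nom +32.390 → Σnom=-0.910; wc +0.230/-0.255 → slack +1.250/-1.691; half-tol=0.242, Σhalf²=0.462736
Nominal = -0.910. Worst-case = [-0.910 - 1.691, -0.910 + 1.250] = [-2.601, 0.340]. RSS = √0.462736 = 0.680.

nominal=-0.910 wc=[-2.601,0.340] rss=0.680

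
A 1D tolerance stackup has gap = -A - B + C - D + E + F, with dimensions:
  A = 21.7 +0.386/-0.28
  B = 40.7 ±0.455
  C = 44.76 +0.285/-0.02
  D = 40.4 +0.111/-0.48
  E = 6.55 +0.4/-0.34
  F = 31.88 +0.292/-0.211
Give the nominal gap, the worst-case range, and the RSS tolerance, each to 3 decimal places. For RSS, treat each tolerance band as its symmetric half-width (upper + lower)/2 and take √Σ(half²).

nominal=-19.610 wc=[-21.133,-17.418] rss=0.793

Stack each dimension's contribution:
  -A: nom -21.700 → Σnom=-21.700; wc +0.280/-0.386 → slack +0.280/-0.386; half-tol=0.333, Σhalf²=0.110889
  -B: nom -40.700 → Σnom=-62.400; wc +0.455/-0.455 → slack +0.735/-0.841; half-tol=0.455, Σhalf²=0.317914
  +C: nom +44.760 → Σnom=-17.640; wc +0.285/-0.020 → slack +1.020/-0.861; half-tol=0.152, Σhalf²=0.341170
  -D: nom -40.400 → Σnom=-58.040; wc +0.480/-0.111 → slack +1.500/-0.972; half-tol=0.295, Σhalf²=0.428490
  +E: nom +6.550 → Σnom=-51.490; wc +0.400/-0.340 → slack +1.900/-1.312; half-tol=0.370, Σhalf²=0.565391
  +F: nom +31.880 → Σnom=-19.610; wc +0.292/-0.211 → slack +2.192/-1.523; half-tol=0.252, Σhalf²=0.628643
Nominal = -19.610. Worst-case = [-19.610 - 1.523, -19.610 + 2.192] = [-21.133, -17.418]. RSS = √0.628643 = 0.793.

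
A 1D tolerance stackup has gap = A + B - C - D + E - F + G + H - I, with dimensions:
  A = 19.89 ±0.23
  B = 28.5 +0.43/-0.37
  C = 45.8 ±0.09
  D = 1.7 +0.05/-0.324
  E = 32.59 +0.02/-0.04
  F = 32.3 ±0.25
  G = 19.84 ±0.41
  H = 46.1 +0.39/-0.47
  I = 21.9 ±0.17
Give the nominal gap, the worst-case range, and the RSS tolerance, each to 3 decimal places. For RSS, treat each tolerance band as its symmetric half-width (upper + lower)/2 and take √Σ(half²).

nominal=45.220 wc=[43.140,47.534] rss=0.837

Stack each dimension's contribution:
  +A: nom +19.890 → Σnom=19.890; wc +0.230/-0.230 → slack +0.230/-0.230; half-tol=0.230, Σhalf²=0.052900
  +B: nom +28.500 → Σnom=48.390; wc +0.430/-0.370 → slack +0.660/-0.600; half-tol=0.400, Σhalf²=0.212900
  -C: nom -45.800 → Σnom=2.590; wc +0.090/-0.090 → slack +0.750/-0.690; half-tol=0.090, Σhalf²=0.221000
  -D: nom -1.700 → Σnom=0.890; wc +0.324/-0.050 → slack +1.074/-0.740; half-tol=0.187, Σhalf²=0.255969
  +E: nom +32.590 → Σnom=33.480; wc +0.020/-0.040 → slack +1.094/-0.780; half-tol=0.030, Σhalf²=0.256869
  -F: nom -32.300 → Σnom=1.180; wc +0.250/-0.250 → slack +1.344/-1.030; half-tol=0.250, Σhalf²=0.319369
  +G: nom +19.840 → Σnom=21.020; wc +0.410/-0.410 → slack +1.754/-1.440; half-tol=0.410, Σhalf²=0.487469
  +H: nom +46.100 → Σnom=67.120; wc +0.390/-0.470 → slack +2.144/-1.910; half-tol=0.430, Σhalf²=0.672369
  -I: nom -21.900 → Σnom=45.220; wc +0.170/-0.170 → slack +2.314/-2.080; half-tol=0.170, Σhalf²=0.701269
Nominal = 45.220. Worst-case = [45.220 - 2.080, 45.220 + 2.314] = [43.140, 47.534]. RSS = √0.701269 = 0.837.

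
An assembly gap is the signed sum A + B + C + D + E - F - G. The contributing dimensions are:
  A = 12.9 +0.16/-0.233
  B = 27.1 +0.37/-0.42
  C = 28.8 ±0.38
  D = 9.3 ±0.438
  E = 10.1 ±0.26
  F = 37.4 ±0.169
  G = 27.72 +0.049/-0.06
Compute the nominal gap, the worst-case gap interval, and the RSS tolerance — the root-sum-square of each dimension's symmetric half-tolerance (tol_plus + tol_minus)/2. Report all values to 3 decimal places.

nominal=23.080 wc=[21.131,24.917] rss=0.794

Stack each dimension's contribution:
  +A: nom +12.900 → Σnom=12.900; wc +0.160/-0.233 → slack +0.160/-0.233; half-tol=0.197, Σhalf²=0.038612
  +B: nom +27.100 → Σnom=40.000; wc +0.370/-0.420 → slack +0.530/-0.653; half-tol=0.395, Σhalf²=0.194637
  +C: nom +28.800 → Σnom=68.800; wc +0.380/-0.380 → slack +0.910/-1.033; half-tol=0.380, Σhalf²=0.339037
  +D: nom +9.300 → Σnom=78.100; wc +0.438/-0.438 → slack +1.348/-1.471; half-tol=0.438, Σhalf²=0.530881
  +E: nom +10.100 → Σnom=88.200; wc +0.260/-0.260 → slack +1.608/-1.731; half-tol=0.260, Σhalf²=0.598481
  -F: nom -37.400 → Σnom=50.800; wc +0.169/-0.169 → slack +1.777/-1.900; half-tol=0.169, Σhalf²=0.627042
  -G: nom -27.720 → Σnom=23.080; wc +0.060/-0.049 → slack +1.837/-1.949; half-tol=0.054, Σhalf²=0.630013
Nominal = 23.080. Worst-case = [23.080 - 1.949, 23.080 + 1.837] = [21.131, 24.917]. RSS = √0.630013 = 0.794.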